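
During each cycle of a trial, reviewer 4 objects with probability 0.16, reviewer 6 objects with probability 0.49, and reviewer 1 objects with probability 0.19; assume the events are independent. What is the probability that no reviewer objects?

Independence gives P(none) = ∏(1 − pᵢ).
P(none) = (1 − 0.16) × (1 − 0.49) × (1 − 0.19) = 0.84 × 0.51 × 0.81 = 0.347004

0.347004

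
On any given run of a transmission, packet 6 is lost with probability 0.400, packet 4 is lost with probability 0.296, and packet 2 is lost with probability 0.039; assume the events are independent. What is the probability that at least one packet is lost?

P(none) = (1 − 0.400) × (1 − 0.296) × (1 − 0.039) = 0.600 × 0.704 × 0.961 = 0.4059264
P(at least one) = 1 − 0.4059264 = 0.5940736

0.5940736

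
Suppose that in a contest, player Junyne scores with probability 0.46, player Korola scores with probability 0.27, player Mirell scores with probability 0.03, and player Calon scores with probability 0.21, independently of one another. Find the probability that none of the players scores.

0.30207546

P(none) = (1 − 0.46) × (1 − 0.27) × (1 − 0.03) × (1 − 0.21) = 0.54 × 0.73 × 0.97 × 0.79 = 0.30207546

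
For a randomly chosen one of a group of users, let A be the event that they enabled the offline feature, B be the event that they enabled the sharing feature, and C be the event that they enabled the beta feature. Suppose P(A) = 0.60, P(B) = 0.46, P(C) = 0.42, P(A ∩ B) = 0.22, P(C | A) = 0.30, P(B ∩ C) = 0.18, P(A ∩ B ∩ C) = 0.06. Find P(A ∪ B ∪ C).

0.96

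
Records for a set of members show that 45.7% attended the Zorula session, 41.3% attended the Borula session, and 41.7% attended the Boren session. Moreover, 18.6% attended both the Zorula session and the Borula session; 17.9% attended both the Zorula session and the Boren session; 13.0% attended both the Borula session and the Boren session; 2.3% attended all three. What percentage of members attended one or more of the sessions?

81.5%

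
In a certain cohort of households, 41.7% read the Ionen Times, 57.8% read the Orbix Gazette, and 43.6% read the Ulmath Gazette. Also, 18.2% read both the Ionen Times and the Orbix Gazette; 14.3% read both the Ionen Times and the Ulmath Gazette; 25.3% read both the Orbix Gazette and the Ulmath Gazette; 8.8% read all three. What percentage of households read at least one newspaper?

By inclusion–exclusion:
P(union) = 41.7 + 57.8 + 43.6 − 18.2 − 14.3 − 25.3 + 8.8 = 94.1%

94.1%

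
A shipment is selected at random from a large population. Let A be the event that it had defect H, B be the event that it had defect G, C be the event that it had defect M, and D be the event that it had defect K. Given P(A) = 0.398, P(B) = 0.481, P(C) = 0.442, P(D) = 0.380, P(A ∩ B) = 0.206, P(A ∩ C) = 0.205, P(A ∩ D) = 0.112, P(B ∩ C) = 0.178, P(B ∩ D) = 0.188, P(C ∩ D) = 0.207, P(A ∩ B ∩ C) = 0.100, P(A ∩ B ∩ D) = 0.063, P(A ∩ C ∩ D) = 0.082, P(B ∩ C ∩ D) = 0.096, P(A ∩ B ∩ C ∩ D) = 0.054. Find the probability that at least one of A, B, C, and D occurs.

0.892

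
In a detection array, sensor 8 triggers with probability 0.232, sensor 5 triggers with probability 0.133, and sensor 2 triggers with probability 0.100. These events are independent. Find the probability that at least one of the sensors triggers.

0.4007296

P(none) = (1 − 0.232) × (1 − 0.133) × (1 − 0.100) = 0.768 × 0.867 × 0.900 = 0.5992704
P(at least one) = 1 − 0.5992704 = 0.4007296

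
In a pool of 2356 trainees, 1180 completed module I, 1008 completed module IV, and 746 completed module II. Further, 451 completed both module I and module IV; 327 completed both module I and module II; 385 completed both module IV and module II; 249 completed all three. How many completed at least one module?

2020

|at least one| = 1180 + 1008 + 746 − 451 − 327 − 385 + 249 = 2020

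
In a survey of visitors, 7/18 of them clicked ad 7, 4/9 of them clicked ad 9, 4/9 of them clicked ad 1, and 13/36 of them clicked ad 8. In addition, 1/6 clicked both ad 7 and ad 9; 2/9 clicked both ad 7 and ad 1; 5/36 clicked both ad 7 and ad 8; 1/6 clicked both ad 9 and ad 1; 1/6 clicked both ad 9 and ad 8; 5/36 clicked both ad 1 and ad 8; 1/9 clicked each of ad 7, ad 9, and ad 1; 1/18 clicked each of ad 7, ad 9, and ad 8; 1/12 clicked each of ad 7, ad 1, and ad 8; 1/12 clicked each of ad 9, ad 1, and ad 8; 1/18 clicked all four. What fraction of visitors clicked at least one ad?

11/12

P(at least one) = 7/18 + 4/9 + 4/9 + 13/36 − 1/6 − 2/9 − 5/36 − 1/6 − 1/6 − 5/36 + 1/9 + 1/18 + 1/12 + 1/12 − 1/18 = 11/12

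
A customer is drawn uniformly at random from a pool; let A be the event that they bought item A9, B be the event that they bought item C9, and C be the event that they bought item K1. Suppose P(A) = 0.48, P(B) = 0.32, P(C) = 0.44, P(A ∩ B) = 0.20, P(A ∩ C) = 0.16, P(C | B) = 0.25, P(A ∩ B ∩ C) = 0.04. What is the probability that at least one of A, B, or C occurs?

0.84

P(B ∩ C) = P(B)·P(C|B) = 0.32 × 0.25 = 0.08
By inclusion-exclusion,
P(A ∪ B ∪ C) = 0.48 + 0.32 + 0.44 − 0.20 − 0.16 − 0.08 + 0.04 = 0.84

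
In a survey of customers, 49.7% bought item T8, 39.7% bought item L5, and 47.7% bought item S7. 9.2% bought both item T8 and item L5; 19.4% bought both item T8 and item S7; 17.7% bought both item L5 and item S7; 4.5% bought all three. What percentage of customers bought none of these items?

P(union) = 49.7 + 39.7 + 47.7 − 9.2 − 19.4 − 17.7 + 4.5 = 95.3%
P(none) = 100% − 95.3% = 4.7%

4.7%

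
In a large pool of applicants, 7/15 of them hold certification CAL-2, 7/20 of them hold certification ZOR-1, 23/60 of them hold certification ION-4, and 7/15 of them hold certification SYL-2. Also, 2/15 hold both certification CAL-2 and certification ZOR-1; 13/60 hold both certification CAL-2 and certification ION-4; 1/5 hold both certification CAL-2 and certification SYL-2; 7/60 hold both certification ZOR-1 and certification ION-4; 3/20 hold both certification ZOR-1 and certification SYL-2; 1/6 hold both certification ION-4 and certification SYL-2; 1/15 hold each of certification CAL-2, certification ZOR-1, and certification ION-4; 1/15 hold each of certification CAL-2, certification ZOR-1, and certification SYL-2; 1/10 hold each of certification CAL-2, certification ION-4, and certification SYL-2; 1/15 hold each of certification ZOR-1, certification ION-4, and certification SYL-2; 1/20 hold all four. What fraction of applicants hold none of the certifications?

1/15

P(at least one) = 7/15 + 7/20 + 23/60 + 7/15 − 2/15 − 13/60 − 1/5 − 7/60 − 3/20 − 1/6 + 1/15 + 1/15 + 1/10 + 1/15 − 1/20 = 14/15
P(none) = 1 − 14/15 = 1/15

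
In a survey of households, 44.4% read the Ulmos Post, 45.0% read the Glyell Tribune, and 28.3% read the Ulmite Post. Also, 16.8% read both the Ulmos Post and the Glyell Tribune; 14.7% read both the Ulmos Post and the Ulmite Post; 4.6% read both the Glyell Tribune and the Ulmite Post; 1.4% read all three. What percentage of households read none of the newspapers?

17.0%

P(at least one) = 44.4 + 45.0 + 28.3 − 16.8 − 14.7 − 4.6 + 1.4 = 83.0%
P(none) = 100% − 83.0% = 17.0%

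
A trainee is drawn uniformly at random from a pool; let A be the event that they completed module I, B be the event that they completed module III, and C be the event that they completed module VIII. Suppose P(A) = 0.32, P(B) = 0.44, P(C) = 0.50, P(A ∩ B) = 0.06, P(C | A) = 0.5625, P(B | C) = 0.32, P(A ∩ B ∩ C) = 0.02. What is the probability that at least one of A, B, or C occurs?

P(A ∩ C) = P(A)·P(C|A) = 0.32 × 0.5625 = 0.18
P(B ∩ C) = P(C)·P(B|C) = 0.50 × 0.32 = 0.16
P(A ∪ B ∪ C) = 0.32 + 0.44 + 0.50 − 0.06 − 0.18 − 0.16 + 0.02 = 0.88

0.88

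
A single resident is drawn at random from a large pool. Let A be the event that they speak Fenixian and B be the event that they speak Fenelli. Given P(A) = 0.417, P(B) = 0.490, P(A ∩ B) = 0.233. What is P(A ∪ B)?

0.674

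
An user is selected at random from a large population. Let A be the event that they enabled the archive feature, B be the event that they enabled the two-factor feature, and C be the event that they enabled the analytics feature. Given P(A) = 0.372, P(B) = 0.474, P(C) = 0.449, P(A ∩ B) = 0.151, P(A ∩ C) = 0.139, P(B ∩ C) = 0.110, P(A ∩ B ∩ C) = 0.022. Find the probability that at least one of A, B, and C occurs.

P(A ∪ B ∪ C) = 0.372 + 0.474 + 0.449 − 0.151 − 0.139 − 0.110 + 0.022 = 0.917

0.917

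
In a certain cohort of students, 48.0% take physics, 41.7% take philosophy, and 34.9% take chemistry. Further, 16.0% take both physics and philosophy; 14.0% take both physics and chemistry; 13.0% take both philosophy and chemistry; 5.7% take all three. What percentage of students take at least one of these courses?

87.3%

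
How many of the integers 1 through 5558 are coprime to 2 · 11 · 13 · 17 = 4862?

floor(5558/2) + floor(5558/11) + floor(5558/13) + floor(5558/17) − floor(5558/22) − floor(5558/26) − floor(5558/34) − floor(5558/143) − floor(5558/187) − floor(5558/221) + floor(5558/286) + floor(5558/374) + floor(5558/442) + floor(5558/2431) − floor(5558/4862) = 2779 + 505 + 427 + 326 − 252 − 213 − 163 − 38 − 29 − 25 + 19 + 14 + 12 + 2 − 1 = 3363
5558 − 3363 = 2195

2195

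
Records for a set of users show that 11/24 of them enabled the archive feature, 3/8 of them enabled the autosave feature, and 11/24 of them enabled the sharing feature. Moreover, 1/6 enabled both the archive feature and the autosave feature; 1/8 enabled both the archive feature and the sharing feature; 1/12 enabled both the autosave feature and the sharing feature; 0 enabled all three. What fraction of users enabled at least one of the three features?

P(at least one) = 11/24 + 3/8 + 11/24 − 1/6 − 1/8 − 1/12 + 0 = 11/12

11/12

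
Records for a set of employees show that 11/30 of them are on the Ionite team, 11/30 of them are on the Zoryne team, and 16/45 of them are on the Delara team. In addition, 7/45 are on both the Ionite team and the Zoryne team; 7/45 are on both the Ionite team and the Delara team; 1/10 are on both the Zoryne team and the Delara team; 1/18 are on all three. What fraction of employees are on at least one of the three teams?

11/15

Using inclusion–exclusion:
P(union) = 11/30 + 11/30 + 16/45 − 7/45 − 7/45 − 1/10 + 1/18 = 11/15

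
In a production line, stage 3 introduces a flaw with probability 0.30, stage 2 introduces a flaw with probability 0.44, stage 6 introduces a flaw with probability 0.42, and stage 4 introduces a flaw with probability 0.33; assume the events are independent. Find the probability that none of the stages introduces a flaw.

0.1523312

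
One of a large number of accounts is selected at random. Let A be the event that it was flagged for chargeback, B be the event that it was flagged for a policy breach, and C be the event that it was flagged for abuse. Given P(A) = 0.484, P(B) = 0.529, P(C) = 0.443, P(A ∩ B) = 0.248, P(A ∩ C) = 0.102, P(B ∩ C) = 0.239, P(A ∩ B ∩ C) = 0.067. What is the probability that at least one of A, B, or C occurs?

By inclusion-exclusion,
P(A ∪ B ∪ C) = 0.484 + 0.529 + 0.443 − 0.248 − 0.102 − 0.239 + 0.067 = 0.934

0.934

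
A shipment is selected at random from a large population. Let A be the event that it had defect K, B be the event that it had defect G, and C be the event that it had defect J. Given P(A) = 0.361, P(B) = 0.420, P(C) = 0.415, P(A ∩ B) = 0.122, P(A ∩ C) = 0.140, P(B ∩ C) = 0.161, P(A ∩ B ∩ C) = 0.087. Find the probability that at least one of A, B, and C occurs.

Using inclusion–exclusion:
P(A ∪ B ∪ C) = 0.361 + 0.420 + 0.415 − 0.122 − 0.140 − 0.161 + 0.087 = 0.860

0.860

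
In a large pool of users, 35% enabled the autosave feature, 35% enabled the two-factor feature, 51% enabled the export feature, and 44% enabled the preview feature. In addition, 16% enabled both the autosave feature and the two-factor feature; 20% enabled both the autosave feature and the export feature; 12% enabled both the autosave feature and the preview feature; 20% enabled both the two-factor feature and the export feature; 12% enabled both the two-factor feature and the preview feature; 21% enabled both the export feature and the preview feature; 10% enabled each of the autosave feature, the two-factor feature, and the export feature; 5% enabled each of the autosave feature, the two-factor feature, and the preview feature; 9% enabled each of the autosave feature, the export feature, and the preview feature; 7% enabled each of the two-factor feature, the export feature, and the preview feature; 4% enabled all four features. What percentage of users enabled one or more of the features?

91%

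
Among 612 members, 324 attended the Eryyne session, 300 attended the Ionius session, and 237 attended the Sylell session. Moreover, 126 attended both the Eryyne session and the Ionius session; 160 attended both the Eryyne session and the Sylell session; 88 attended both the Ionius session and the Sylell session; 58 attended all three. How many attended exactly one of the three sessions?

287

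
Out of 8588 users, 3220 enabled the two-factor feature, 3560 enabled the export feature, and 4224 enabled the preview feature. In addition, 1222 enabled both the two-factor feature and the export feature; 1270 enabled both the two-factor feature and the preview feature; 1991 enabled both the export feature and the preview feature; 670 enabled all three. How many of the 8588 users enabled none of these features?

1397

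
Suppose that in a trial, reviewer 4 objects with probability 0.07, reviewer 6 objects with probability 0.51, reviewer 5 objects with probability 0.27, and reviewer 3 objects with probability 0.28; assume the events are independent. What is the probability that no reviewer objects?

0.23951592

Since the events are independent, P(none) is the product of the individual non-occurrence probabilities.
P(none) = (1 − 0.07) × (1 − 0.51) × (1 − 0.27) × (1 − 0.28) = 0.93 × 0.49 × 0.73 × 0.72 = 0.23951592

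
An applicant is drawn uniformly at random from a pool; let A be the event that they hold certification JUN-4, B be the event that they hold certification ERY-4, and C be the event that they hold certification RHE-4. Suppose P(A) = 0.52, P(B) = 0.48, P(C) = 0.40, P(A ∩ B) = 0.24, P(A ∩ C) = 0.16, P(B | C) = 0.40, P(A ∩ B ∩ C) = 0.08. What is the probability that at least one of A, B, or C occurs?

0.92

P(B ∩ C) = P(C)·P(B|C) = 0.40 × 0.40 = 0.16
By inclusion-exclusion,
P(A ∪ B ∪ C) = 0.52 + 0.48 + 0.40 − 0.24 − 0.16 − 0.16 + 0.08 = 0.92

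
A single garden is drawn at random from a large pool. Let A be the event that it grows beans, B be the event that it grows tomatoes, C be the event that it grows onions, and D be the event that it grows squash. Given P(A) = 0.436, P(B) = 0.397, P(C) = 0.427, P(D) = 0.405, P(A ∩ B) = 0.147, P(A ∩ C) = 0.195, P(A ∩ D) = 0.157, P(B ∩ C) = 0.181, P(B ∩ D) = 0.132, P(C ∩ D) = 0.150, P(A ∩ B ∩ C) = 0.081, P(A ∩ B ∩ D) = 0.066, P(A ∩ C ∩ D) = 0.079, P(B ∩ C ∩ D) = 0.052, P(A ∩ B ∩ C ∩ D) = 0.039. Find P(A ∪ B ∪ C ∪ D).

0.942

P(A ∪ B ∪ C ∪ D) = 0.436 + 0.397 + 0.427 + 0.405 − 0.147 − 0.195 − 0.157 − 0.181 − 0.132 − 0.150 + 0.081 + 0.066 + 0.079 + 0.052 − 0.039 = 0.942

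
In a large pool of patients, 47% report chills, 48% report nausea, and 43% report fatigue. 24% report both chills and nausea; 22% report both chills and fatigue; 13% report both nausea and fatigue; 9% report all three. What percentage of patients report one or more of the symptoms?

By inclusion-exclusion,
P(≥1) = 47 + 48 + 43 − 24 − 22 − 13 + 9 = 88%

88%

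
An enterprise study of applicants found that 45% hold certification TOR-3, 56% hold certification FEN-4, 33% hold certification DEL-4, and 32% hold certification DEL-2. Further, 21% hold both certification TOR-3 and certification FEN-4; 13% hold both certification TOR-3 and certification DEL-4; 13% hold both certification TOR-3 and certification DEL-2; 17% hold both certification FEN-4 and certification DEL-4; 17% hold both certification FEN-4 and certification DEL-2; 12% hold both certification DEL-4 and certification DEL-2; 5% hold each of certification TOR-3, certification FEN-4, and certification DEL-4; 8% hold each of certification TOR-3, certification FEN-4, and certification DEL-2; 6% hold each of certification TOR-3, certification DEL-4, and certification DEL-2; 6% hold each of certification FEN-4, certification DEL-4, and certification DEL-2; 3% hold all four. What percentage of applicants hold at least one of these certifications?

95%

P(≥1) = 45 + 56 + 33 + 32 − 21 − 13 − 13 − 17 − 17 − 12 + 5 + 8 + 6 + 6 − 3 = 95%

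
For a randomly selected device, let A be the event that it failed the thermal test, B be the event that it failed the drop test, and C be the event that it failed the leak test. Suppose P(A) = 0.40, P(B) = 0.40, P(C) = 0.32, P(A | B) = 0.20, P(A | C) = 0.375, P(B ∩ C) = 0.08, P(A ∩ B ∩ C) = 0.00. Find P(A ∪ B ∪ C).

P(A ∩ B) = P(B)·P(A|B) = 0.40 × 0.20 = 0.08
P(A ∩ C) = P(C)·P(A|C) = 0.32 × 0.375 = 0.12
By inclusion-exclusion,
P(A ∪ B ∪ C) = 0.40 + 0.40 + 0.32 − 0.08 − 0.12 − 0.08 + 0.00 = 0.84

0.84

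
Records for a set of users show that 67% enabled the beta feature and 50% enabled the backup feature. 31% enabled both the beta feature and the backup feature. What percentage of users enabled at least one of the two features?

Apply inclusion-exclusion:
P(at least one) = 67 + 50 − 31 = 86%

86%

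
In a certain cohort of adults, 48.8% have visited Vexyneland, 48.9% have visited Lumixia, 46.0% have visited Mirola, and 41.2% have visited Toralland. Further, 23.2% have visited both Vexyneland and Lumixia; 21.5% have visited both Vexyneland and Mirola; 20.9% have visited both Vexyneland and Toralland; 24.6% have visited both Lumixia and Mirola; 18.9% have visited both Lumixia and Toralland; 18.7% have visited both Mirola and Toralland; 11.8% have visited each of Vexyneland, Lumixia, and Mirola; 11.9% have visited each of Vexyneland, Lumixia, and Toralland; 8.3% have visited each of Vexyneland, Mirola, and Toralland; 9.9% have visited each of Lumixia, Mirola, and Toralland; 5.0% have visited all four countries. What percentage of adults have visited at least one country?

94.0%

Using inclusion–exclusion:
P(≥1) = 48.8 + 48.9 + 46.0 + 41.2 − 23.2 − 21.5 − 20.9 − 24.6 − 18.9 − 18.7 + 11.8 + 11.9 + 8.3 + 9.9 − 5.0 = 94.0%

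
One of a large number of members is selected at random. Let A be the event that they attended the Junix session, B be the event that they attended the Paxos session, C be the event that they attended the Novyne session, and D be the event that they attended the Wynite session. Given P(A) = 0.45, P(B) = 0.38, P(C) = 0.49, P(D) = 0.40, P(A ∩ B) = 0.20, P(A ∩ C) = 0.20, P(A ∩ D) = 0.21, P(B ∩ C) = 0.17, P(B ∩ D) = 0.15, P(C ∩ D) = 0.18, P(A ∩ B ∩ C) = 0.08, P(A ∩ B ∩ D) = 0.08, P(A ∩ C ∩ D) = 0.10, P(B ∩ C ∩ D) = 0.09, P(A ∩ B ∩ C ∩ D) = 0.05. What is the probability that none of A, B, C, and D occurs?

0.09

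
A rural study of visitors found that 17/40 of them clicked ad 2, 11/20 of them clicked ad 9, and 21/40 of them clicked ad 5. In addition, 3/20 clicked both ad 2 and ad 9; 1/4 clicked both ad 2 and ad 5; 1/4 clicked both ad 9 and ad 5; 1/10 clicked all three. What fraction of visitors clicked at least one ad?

Inclusion–exclusion gives
P(at least one) = 17/40 + 11/20 + 21/40 − 3/20 − 1/4 − 1/4 + 1/10 = 19/20

19/20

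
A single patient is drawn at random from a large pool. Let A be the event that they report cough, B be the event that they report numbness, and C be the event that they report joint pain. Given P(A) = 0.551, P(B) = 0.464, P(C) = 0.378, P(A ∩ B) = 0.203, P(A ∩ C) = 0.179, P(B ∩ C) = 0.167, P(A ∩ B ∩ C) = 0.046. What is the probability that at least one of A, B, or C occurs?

0.890

By inclusion–exclusion:
P(A ∪ B ∪ C) = 0.551 + 0.464 + 0.378 − 0.203 − 0.179 − 0.167 + 0.046 = 0.890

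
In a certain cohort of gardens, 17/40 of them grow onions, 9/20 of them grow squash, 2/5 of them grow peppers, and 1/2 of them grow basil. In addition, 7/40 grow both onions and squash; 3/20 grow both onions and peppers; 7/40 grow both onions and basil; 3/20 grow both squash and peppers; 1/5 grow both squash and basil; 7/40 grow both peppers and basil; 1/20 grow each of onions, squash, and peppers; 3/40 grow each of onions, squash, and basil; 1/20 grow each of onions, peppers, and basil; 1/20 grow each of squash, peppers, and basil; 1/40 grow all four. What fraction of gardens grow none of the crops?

1/20

Apply inclusion-exclusion:
P(at least one) = 17/40 + 9/20 + 2/5 + 1/2 − 7/40 − 3/20 − 7/40 − 3/20 − 1/5 − 7/40 + 1/20 + 3/40 + 1/20 + 1/20 − 1/40 = 19/20
P(none) = 1 − 19/20 = 1/20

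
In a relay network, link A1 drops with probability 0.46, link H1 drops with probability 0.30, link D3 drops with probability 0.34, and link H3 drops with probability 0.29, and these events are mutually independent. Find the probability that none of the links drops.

P(none) = (1 − 0.46) × (1 − 0.30) × (1 − 0.34) × (1 − 0.29) = 0.54 × 0.70 × 0.66 × 0.71 = 0.1771308

0.1771308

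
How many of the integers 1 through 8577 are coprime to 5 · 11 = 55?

6238

1715 + 779 − 155 = 2339
8577 − 2339 = 6238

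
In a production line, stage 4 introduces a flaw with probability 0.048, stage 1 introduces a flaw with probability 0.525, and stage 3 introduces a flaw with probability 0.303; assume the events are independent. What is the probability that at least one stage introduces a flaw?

Since the events are independent, P(none) is the product of the individual non-occurrence probabilities.
P(none) = (1 − 0.048) × (1 − 0.525) × (1 − 0.303) = 0.952 × 0.475 × 0.697 = 0.3151834
P(at least one) = 1 − 0.3151834 = 0.6848166

0.6848166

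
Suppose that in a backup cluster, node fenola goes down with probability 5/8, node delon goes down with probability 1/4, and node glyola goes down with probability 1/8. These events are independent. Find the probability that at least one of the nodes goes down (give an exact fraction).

193/256

P(none) = (1 − 5/8) × (1 − 1/4) × (1 − 1/8) = 3/8 × 3/4 × 7/8 = 63/256
P(at least one) = 1 − 63/256 = 193/256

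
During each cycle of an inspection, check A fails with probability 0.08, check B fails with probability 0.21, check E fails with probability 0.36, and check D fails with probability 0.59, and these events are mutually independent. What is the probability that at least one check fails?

P(none) = (1 − 0.08) × (1 − 0.21) × (1 − 0.36) × (1 − 0.59) = 0.92 × 0.79 × 0.64 × 0.41 = 0.19071232
P(at least one) = 1 − 0.19071232 = 0.80928768

0.80928768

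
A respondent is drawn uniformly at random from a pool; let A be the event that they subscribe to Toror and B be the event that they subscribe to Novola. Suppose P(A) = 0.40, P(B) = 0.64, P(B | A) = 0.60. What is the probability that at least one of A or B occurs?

0.80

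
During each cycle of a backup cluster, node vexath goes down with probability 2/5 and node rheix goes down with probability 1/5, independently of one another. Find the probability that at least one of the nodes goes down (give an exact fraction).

13/25

P(none) = (1 − 2/5) × (1 − 1/5) = 3/5 × 4/5 = 12/25
P(at least one) = 1 − 12/25 = 13/25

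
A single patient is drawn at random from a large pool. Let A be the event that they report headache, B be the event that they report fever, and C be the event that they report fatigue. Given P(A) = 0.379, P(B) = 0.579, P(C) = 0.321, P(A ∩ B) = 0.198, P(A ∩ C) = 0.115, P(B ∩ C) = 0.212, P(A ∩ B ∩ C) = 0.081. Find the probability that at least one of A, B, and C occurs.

P(A ∪ B ∪ C) = 0.379 + 0.579 + 0.321 − 0.198 − 0.115 − 0.212 + 0.081 = 0.835

0.835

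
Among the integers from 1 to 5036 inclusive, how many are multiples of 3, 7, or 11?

Apply inclusion-exclusion:
⌊5036/3⌋ + ⌊5036/7⌋ + ⌊5036/11⌋ − ⌊5036/21⌋ − ⌊5036/33⌋ − ⌊5036/77⌋ + ⌊5036/231⌋ = 1678 + 719 + 457 − 239 − 152 − 65 + 21 = 2419

2419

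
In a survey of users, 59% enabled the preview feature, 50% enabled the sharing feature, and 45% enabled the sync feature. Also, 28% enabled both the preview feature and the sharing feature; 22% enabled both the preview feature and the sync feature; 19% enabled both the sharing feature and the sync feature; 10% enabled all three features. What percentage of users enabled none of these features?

P(at least one) = 59 + 50 + 45 − 28 − 22 − 19 + 10 = 95%
P(none) = 100% − 95% = 5%

5%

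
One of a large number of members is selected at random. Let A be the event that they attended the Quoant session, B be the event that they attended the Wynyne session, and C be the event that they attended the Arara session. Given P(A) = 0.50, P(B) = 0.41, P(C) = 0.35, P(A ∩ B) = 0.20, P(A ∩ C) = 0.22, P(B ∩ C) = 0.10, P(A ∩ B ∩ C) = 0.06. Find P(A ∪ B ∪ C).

0.80

P(A ∪ B ∪ C) = 0.50 + 0.41 + 0.35 − 0.20 − 0.22 − 0.10 + 0.06 = 0.80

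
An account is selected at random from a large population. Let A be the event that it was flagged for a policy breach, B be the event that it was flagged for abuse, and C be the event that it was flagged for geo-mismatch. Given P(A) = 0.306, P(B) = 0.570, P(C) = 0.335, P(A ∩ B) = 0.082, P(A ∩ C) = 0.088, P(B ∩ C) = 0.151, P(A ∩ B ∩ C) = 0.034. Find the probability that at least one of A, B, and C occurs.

P(A ∪ B ∪ C) = 0.306 + 0.570 + 0.335 − 0.082 − 0.088 − 0.151 + 0.034 = 0.924

0.924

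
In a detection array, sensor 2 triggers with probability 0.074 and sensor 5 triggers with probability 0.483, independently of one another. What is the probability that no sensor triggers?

P(none) = (1 − 0.074) × (1 − 0.483) = 0.926 × 0.517 = 0.478742

0.478742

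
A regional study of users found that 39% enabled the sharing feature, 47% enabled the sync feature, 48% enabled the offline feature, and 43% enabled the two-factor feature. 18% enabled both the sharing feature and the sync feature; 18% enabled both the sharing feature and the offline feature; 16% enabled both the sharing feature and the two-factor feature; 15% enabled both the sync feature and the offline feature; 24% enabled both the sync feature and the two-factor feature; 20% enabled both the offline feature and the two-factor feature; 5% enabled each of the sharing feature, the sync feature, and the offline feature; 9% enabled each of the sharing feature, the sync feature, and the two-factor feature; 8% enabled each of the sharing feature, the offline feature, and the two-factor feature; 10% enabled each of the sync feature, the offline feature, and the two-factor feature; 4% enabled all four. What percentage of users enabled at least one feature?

94%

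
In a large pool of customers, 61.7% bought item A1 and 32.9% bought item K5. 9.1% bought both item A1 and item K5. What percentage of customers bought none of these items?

P(at least one) = 61.7 + 32.9 − 9.1 = 85.5%
P(none) = 100% − 85.5% = 14.5%

14.5%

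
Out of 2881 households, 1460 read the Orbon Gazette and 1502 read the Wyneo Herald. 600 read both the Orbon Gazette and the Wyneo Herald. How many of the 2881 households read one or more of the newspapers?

2362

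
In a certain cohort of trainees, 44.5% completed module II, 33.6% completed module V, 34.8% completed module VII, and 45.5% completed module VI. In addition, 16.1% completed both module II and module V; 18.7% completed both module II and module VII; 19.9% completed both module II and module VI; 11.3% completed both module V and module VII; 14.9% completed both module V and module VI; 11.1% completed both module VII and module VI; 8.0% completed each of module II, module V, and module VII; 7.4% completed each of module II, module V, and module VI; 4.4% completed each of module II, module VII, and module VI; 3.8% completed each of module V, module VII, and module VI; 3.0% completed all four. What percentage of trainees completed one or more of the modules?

Using inclusion–exclusion:
P(at least one) = 44.5 + 33.6 + 34.8 + 45.5 − 16.1 − 18.7 − 19.9 − 11.3 − 14.9 − 11.1 + 8.0 + 7.4 + 4.4 + 3.8 − 3.0 = 87.0%

87.0%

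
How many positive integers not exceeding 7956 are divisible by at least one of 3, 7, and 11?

floor(7956/3) + floor(7956/7) + floor(7956/11) − floor(7956/21) − floor(7956/33) − floor(7956/77) + floor(7956/231) = 2652 + 1136 + 723 − 378 − 241 − 103 + 34 = 3823

3823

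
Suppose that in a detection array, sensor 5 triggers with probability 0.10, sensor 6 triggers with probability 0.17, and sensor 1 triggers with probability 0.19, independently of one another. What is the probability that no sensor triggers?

P(none) = (1 − 0.10) × (1 − 0.17) × (1 − 0.19) = 0.90 × 0.83 × 0.81 = 0.60507

0.60507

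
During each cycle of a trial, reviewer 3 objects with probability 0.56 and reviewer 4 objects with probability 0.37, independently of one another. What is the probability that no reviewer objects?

P(none) = (1 − 0.56) × (1 − 0.37) = 0.44 × 0.63 = 0.2772

0.2772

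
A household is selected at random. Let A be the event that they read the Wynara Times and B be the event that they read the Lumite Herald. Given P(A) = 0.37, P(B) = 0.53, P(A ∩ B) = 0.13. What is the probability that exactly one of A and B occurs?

0.64

By inclusion–exclusion (exactly-one form):
P(exactly one) = 0.37 + 0.53 − 2·0.13 = 0.64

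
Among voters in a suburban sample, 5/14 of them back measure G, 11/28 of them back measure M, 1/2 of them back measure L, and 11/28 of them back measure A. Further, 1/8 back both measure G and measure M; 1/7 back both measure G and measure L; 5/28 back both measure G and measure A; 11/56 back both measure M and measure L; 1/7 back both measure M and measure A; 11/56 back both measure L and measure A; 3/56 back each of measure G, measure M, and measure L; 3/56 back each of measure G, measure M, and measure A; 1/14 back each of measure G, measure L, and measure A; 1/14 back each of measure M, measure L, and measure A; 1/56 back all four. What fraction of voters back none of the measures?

3/28

P(≥1) = 5/14 + 11/28 + 1/2 + 11/28 − 1/8 − 1/7 − 5/28 − 11/56 − 1/7 − 11/56 + 3/56 + 3/56 + 1/14 + 1/14 − 1/56 = 25/28
P(none) = 1 − 25/28 = 3/28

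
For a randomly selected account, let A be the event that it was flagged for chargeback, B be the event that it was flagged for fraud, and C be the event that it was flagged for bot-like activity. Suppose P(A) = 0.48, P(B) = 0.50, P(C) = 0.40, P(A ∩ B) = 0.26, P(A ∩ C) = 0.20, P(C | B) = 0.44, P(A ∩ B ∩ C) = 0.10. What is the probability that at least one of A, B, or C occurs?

P(B ∩ C) = P(B)·P(C|B) = 0.50 × 0.44 = 0.22
Using inclusion–exclusion:
P(A ∪ B ∪ C) = 0.48 + 0.50 + 0.40 − 0.26 − 0.20 − 0.22 + 0.10 = 0.80

0.80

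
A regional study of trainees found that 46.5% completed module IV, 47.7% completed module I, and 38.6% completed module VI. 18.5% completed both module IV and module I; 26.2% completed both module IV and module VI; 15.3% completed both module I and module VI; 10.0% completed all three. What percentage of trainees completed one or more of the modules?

82.8%

Apply inclusion-exclusion:
P(union) = 46.5 + 47.7 + 38.6 − 18.5 − 26.2 − 15.3 + 10.0 = 82.8%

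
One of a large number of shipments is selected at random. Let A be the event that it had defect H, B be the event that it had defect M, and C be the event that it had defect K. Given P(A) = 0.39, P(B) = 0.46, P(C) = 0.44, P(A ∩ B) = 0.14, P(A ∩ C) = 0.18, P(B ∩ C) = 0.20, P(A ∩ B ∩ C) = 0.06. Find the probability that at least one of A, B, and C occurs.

P(A ∪ B ∪ C) = 0.39 + 0.46 + 0.44 − 0.14 − 0.18 − 0.20 + 0.06 = 0.83

0.83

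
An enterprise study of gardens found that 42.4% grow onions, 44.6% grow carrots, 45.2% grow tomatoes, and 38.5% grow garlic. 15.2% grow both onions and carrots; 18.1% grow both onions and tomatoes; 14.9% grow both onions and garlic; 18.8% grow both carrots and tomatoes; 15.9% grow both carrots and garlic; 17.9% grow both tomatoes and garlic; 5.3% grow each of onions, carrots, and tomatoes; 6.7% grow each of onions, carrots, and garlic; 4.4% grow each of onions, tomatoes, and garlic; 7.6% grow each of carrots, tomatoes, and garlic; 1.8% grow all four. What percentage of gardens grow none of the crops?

7.9%

P(≥1) = 42.4 + 44.6 + 45.2 + 38.5 − 15.2 − 18.1 − 14.9 − 18.8 − 15.9 − 17.9 + 5.3 + 6.7 + 4.4 + 7.6 − 1.8 = 92.1%
P(none) = 100% − 92.1% = 7.9%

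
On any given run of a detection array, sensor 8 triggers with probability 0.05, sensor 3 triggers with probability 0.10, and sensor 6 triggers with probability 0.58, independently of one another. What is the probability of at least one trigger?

0.6409

Independence gives P(none) = ∏(1 − pᵢ).
P(none) = (1 − 0.05) × (1 − 0.10) × (1 − 0.58) = 0.95 × 0.90 × 0.42 = 0.3591
P(at least one) = 1 − 0.3591 = 0.6409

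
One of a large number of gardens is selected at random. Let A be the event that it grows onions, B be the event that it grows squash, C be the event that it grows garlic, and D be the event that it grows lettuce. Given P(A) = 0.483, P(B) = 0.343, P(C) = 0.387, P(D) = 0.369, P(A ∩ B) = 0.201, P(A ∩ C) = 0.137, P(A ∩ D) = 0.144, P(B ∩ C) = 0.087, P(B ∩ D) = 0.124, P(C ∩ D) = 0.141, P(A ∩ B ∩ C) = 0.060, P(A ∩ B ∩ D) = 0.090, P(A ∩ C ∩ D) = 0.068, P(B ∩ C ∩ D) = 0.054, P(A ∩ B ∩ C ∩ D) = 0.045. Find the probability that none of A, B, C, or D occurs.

Inclusion–exclusion gives
P(A ∪ B ∪ C ∪ D) = 0.483 + 0.343 + 0.387 + 0.369 − 0.201 − 0.137 − 0.144 − 0.087 − 0.124 − 0.141 + 0.060 + 0.090 + 0.068 + 0.054 − 0.045 = 0.975
P(none) = 1 − 0.975 = 0.025

0.025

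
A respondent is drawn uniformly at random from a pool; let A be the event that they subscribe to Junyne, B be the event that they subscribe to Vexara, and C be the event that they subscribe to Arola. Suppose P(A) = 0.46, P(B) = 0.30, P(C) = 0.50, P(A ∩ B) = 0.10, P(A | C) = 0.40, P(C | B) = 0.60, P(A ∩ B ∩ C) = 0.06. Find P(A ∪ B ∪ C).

P(A ∩ C) = P(C)·P(A|C) = 0.50 × 0.40 = 0.20
P(B ∩ C) = P(B)·P(C|B) = 0.30 × 0.60 = 0.18
P(A ∪ B ∪ C) = 0.46 + 0.30 + 0.50 − 0.10 − 0.20 − 0.18 + 0.06 = 0.84

0.84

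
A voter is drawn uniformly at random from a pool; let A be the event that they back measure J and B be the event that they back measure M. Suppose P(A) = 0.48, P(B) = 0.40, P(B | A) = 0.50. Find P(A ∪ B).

P(A ∩ B) = P(A)·P(B|A) = 0.48 × 0.50 = 0.24
By inclusion–exclusion:
P(A ∪ B) = 0.48 + 0.40 − 0.24 = 0.64

0.64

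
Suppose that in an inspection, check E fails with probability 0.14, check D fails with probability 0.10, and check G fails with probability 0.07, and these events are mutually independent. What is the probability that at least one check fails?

Independence gives P(none) = ∏(1 − pᵢ).
P(none) = (1 − 0.14) × (1 − 0.10) × (1 − 0.07) = 0.86 × 0.90 × 0.93 = 0.71982
P(at least one) = 1 − 0.71982 = 0.28018

0.28018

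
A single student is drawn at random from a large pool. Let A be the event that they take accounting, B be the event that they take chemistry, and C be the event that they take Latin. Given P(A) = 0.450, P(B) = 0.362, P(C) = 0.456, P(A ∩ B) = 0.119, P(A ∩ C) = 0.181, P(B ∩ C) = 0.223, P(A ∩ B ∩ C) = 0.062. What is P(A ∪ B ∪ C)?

By inclusion–exclusion:
P(A ∪ B ∪ C) = 0.450 + 0.362 + 0.456 − 0.119 − 0.181 − 0.223 + 0.062 = 0.807

0.807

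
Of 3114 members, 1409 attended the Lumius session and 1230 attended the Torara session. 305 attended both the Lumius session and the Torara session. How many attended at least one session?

2334

Apply inclusion-exclusion:
|union| = 1409 + 1230 − 305 = 2334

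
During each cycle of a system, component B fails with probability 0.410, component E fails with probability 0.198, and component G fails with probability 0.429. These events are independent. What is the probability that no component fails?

P(none) = (1 − 0.410) × (1 − 0.198) × (1 − 0.429) = 0.590 × 0.802 × 0.571 = 0.27018578

0.27018578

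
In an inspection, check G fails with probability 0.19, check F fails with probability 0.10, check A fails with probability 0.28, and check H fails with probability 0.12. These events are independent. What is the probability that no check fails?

0.4618944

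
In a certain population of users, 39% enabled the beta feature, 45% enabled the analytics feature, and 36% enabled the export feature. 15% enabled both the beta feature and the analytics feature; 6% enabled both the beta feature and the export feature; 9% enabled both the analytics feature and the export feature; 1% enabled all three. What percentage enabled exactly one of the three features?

63%

Using the inclusion–exclusion count for exactly one event:
P(exactly one) = 39 + 45 + 36 − 2·15 − 2·6 − 2·9 + 3·1 = 63%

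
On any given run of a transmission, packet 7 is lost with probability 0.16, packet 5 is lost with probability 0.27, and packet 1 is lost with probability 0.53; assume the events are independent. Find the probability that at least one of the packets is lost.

P(none) = (1 − 0.16) × (1 − 0.27) × (1 − 0.53) = 0.84 × 0.73 × 0.47 = 0.288204
P(at least one) = 1 − 0.288204 = 0.711796

0.711796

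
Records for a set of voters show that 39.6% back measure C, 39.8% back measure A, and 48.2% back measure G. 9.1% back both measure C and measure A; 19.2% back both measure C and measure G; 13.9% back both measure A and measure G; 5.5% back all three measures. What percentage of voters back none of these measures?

P(at least one) = 39.6 + 39.8 + 48.2 − 9.1 − 19.2 − 13.9 + 5.5 = 90.9%
P(none) = 100% − 90.9% = 9.1%

9.1%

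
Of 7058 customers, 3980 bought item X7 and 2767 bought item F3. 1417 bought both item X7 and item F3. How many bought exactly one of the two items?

3913

N(exactly one) = 3980 + 2767 − 2·1417 = 3913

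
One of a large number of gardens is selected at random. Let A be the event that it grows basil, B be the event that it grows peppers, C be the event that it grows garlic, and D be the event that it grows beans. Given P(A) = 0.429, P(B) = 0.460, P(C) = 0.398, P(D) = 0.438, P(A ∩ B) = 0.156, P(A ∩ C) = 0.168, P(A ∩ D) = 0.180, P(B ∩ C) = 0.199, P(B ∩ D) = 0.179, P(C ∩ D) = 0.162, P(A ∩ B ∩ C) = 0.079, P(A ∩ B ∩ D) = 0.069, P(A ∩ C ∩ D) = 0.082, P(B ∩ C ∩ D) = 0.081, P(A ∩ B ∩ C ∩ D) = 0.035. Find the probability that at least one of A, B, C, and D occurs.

By inclusion–exclusion:
P(A ∪ B ∪ C ∪ D) = 0.429 + 0.460 + 0.398 + 0.438 − 0.156 − 0.168 − 0.180 − 0.199 − 0.179 − 0.162 + 0.079 + 0.069 + 0.082 + 0.081 − 0.035 = 0.957

0.957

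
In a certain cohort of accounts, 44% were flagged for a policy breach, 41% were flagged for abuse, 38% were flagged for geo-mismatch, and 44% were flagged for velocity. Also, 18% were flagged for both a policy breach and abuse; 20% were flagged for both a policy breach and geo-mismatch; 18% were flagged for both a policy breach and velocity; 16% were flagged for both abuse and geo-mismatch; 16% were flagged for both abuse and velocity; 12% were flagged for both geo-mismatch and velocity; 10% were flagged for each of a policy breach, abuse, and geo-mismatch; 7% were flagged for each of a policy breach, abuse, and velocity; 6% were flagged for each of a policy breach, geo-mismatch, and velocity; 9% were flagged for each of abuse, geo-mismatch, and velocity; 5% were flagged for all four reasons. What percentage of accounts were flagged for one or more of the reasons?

94%

By inclusion-exclusion,
P(union) = 44 + 41 + 38 + 44 − 18 − 20 − 18 − 16 − 16 − 12 + 10 + 7 + 6 + 9 − 5 = 94%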